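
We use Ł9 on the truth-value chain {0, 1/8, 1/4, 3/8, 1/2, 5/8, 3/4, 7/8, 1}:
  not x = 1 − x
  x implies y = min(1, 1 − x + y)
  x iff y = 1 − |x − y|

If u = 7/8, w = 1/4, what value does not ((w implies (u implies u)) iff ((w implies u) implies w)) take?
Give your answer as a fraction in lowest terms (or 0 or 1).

3/4

u implies u = 7/8 implies 7/8 = 1
w implies (u implies u) = 1/4 implies 1 = 1
w implies u = 1/4 implies 7/8 = 1
(w implies u) implies w = 1 implies 1/4 = 1/4
(w implies (u implies u)) iff ((w implies u) implies w) = 1 iff 1/4 = 1/4
not ((w implies (u implies u)) iff ((w implies u) implies w)) = not 1/4 = 3/4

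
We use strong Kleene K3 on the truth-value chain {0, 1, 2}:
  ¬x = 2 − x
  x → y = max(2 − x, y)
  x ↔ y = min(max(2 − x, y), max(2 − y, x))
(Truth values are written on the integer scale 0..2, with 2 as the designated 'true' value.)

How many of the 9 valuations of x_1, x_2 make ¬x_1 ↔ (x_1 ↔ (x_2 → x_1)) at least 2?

x_1 = 0, x_2 = 0 ↦ 0  <
x_1 = 0, x_2 = 1 ↦ 1  <
x_1 = 0, x_2 = 2 ↦ 2  ≥
x_1 = 1, x_2 = 0 ↦ 1  <
x_1 = 1, x_2 = 1 ↦ 1  <
x_1 = 1, x_2 = 2 ↦ 1  <
x_1 = 2, x_2 = 0 ↦ 0  <
x_1 = 2, x_2 = 1 ↦ 0  <
x_1 = 2, x_2 = 2 ↦ 0  <
So 1 of the 9 assignments meets the threshold.

1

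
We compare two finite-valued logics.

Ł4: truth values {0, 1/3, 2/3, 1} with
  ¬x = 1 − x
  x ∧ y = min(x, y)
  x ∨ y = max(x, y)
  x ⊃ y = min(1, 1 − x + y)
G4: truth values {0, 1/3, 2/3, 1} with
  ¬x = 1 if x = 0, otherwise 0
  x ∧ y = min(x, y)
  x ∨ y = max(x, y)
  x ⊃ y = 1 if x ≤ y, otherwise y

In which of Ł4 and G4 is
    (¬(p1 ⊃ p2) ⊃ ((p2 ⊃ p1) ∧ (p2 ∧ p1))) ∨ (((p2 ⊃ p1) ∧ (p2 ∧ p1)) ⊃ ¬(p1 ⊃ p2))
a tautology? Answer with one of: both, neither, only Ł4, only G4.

In Ł4: every assignment gives 1 — tautology.
In G4: every assignment gives 1 — tautology.

both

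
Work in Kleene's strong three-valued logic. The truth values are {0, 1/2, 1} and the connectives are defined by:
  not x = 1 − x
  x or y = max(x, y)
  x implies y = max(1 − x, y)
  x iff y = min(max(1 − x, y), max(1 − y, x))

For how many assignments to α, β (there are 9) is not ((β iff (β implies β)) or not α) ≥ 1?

1

α = 0, β = 0 ↦ 0  <
α = 0, β = 1/2 ↦ 0  <
α = 0, β = 1 ↦ 0  <
α = 1/2, β = 0 ↦ 1/2  <
α = 1/2, β = 1/2 ↦ 1/2  <
α = 1/2, β = 1 ↦ 0  <
α = 1, β = 0 ↦ 1  ≥
α = 1, β = 1/2 ↦ 1/2  <
α = 1, β = 1 ↦ 0  <
So 1 of the 9 assignments meets the threshold.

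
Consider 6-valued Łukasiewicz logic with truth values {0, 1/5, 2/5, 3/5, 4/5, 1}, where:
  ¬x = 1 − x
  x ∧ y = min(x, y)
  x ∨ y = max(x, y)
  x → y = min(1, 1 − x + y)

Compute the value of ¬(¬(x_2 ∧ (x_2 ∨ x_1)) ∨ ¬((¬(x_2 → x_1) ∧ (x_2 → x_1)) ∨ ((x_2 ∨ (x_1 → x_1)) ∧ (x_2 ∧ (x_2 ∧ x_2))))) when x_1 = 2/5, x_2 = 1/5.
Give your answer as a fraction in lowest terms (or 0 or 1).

x_2 ∨ x_1 = 1/5 ∨ 2/5 = 2/5
x_2 ∧ (x_2 ∨ x_1) = 1/5 ∧ 2/5 = 1/5
¬(x_2 ∧ (x_2 ∨ x_1)) = ¬1/5 = 4/5
x_2 → x_1 = 1/5 → 2/5 = 1
¬(x_2 → x_1) = ¬1 = 0
x_2 → x_1 = 1/5 → 2/5 = 1
¬(x_2 → x_1) ∧ (x_2 → x_1) = 0 ∧ 1 = 0
x_1 → x_1 = 2/5 → 2/5 = 1
x_2 ∨ (x_1 → x_1) = 1/5 ∨ 1 = 1
x_2 ∧ x_2 = 1/5 ∧ 1/5 = 1/5
x_2 ∧ (x_2 ∧ x_2) = 1/5 ∧ 1/5 = 1/5
(x_2 ∨ (x_1 → x_1)) ∧ (x_2 ∧ (x_2 ∧ x_2)) = 1 ∧ 1/5 = 1/5
(¬(x_2 → x_1) ∧ (x_2 → x_1)) ∨ ((x_2 ∨ (x_1 → x_1)) ∧ (x_2 ∧ (x_2 ∧ x_2))) = 0 ∨ 1/5 = 1/5
¬((¬(x_2 → x_1) ∧ (x_2 → x_1)) ∨ ((x_2 ∨ (x_1 → x_1)) ∧ (x_2 ∧ (x_2 ∧ x_2)))) = ¬1/5 = 4/5
¬(x_2 ∧ (x_2 ∨ x_1)) ∨ ¬((¬(x_2 → x_1) ∧ (x_2 → x_1)) ∨ ((x_2 ∨ (x_1 → x_1)) ∧ (x_2 ∧ (x_2 ∧ x_2)))) = 4/5 ∨ 4/5 = 4/5
¬(¬(x_2 ∧ (x_2 ∨ x_1)) ∨ ¬((¬(x_2 → x_1) ∧ (x_2 → x_1)) ∨ ((x_2 ∨ (x_1 → x_1)) ∧ (x_2 ∧ (x_2 ∧ x_2))))) = ¬4/5 = 1/5

1/5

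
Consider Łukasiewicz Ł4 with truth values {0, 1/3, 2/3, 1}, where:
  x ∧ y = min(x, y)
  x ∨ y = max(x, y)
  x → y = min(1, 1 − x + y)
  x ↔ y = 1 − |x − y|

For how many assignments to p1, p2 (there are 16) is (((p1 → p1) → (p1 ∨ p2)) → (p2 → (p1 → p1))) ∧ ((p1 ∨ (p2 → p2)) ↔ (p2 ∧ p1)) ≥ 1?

1

p1 = 0, p2 = 0 ↦ 0  <
p1 = 0, p2 = 1/3 ↦ 0  <
p1 = 0, p2 = 2/3 ↦ 0  <
p1 = 0, p2 = 1 ↦ 0  <
p1 = 1/3, p2 = 0 ↦ 0  <
p1 = 1/3, p2 = 1/3 ↦ 1/3  <
p1 = 1/3, p2 = 2/3 ↦ 1/3  <
p1 = 1/3, p2 = 1 ↦ 1/3  <
p1 = 2/3, p2 = 0 ↦ 0  <
p1 = 2/3, p2 = 1/3 ↦ 1/3  <
p1 = 2/3, p2 = 2/3 ↦ 2/3  <
p1 = 2/3, p2 = 1 ↦ 2/3  <
p1 = 1, p2 = 0 ↦ 0  <
p1 = 1, p2 = 1/3 ↦ 1/3  <
p1 = 1, p2 = 2/3 ↦ 2/3  <
p1 = 1, p2 = 1 ↦ 1  ≥
So 1 of the 16 assignments meets the threshold.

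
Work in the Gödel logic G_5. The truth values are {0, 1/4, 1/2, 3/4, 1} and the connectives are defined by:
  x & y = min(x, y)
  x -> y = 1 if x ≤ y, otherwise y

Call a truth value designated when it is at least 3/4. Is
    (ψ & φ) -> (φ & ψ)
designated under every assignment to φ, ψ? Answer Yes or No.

Yes

At φ = 3/4, ψ = 1/4, for instance:
ψ & φ = 1/4 & 3/4 = 1/4
φ & ψ = 3/4 & 1/4 = 1/4
(ψ & φ) -> (φ & ψ) = 1/4 -> 1/4 = 1
and checking the remaining 24 assignments likewise gives ≥ 3/4 in every case.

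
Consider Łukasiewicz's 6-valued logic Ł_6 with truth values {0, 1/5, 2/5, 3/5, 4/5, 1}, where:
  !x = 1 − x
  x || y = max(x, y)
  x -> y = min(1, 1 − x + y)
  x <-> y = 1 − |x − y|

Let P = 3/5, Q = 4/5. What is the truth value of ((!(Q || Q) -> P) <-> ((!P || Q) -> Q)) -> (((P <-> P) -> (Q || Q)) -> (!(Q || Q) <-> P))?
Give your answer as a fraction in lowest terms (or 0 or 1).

Q || Q = 4/5 || 4/5 = 4/5
!(Q || Q) = !4/5 = 1/5
!(Q || Q) -> P = 1/5 -> 3/5 = 1
!P = !3/5 = 2/5
!P || Q = 2/5 || 4/5 = 4/5
(!P || Q) -> Q = 4/5 -> 4/5 = 1
(!(Q || Q) -> P) <-> ((!P || Q) -> Q) = 1 <-> 1 = 1
P <-> P = 3/5 <-> 3/5 = 1
Q || Q = 4/5 || 4/5 = 4/5
(P <-> P) -> (Q || Q) = 1 -> 4/5 = 4/5
Q || Q = 4/5 || 4/5 = 4/5
!(Q || Q) = !4/5 = 1/5
!(Q || Q) <-> P = 1/5 <-> 3/5 = 3/5
((P <-> P) -> (Q || Q)) -> (!(Q || Q) <-> P) = 4/5 -> 3/5 = 4/5
((!(Q || Q) -> P) <-> ((!P || Q) -> Q)) -> (((P <-> P) -> (Q || Q)) -> (!(Q || Q) <-> P)) = 1 -> 4/5 = 4/5

4/5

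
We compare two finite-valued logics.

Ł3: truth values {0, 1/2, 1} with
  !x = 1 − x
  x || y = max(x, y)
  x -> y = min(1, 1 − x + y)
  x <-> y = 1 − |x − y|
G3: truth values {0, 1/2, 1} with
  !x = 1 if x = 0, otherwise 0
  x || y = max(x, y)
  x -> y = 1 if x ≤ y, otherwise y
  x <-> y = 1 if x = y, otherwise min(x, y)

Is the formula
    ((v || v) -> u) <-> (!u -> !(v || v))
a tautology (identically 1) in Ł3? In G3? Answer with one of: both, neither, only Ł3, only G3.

In Ł3: every assignment gives 1 — tautology.
In G3: at u = 1/2, v = 1 the value is 1/2 — not a tautology.

only Ł3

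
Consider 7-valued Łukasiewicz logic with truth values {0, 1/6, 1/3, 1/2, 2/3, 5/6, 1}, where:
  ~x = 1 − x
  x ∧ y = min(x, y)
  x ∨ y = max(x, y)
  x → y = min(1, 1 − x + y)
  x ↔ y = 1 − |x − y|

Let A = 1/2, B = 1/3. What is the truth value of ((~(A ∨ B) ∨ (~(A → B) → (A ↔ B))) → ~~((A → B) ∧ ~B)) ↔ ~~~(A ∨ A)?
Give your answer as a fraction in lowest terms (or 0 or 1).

A ∨ B = 1/2 ∨ 1/3 = 1/2
~(A ∨ B) = ~1/2 = 1/2
A → B = 1/2 → 1/3 = 5/6
~(A → B) = ~5/6 = 1/6
A ↔ B = 1/2 ↔ 1/3 = 5/6
~(A → B) → (A ↔ B) = 1/6 → 5/6 = 1
~(A ∨ B) ∨ (~(A → B) → (A ↔ B)) = 1/2 ∨ 1 = 1
A → B = 1/2 → 1/3 = 5/6
~B = ~1/3 = 2/3
(A → B) ∧ ~B = 5/6 ∧ 2/3 = 2/3
~((A → B) ∧ ~B) = ~2/3 = 1/3
~~((A → B) ∧ ~B) = ~1/3 = 2/3
(~(A ∨ B) ∨ (~(A → B) → (A ↔ B))) → ~~((A → B) ∧ ~B) = 1 → 2/3 = 2/3
A ∨ A = 1/2 ∨ 1/2 = 1/2
~(A ∨ A) = ~1/2 = 1/2
~~(A ∨ A) = ~1/2 = 1/2
~~~(A ∨ A) = ~1/2 = 1/2
((~(A ∨ B) ∨ (~(A → B) → (A ↔ B))) → ~~((A → B) ∧ ~B)) ↔ ~~~(A ∨ A) = 2/3 ↔ 1/2 = 5/6

5/6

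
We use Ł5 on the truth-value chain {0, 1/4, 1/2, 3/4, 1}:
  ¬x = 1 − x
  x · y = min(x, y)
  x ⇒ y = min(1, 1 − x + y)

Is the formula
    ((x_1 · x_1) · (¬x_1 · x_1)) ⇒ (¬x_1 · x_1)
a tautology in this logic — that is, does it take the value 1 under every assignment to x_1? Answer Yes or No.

x_1 = 0 ↦ 1
x_1 = 1/4 ↦ 1
x_1 = 1/2 ↦ 1
x_1 = 3/4 ↦ 1
x_1 = 1 ↦ 1
Every assignment gives a value ≥ 1.

Yes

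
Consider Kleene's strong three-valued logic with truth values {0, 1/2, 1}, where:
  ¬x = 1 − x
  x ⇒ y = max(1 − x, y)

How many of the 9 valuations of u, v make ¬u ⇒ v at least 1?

u = 0, v = 0 ↦ 0  <
u = 0, v = 1/2 ↦ 1/2  <
u = 0, v = 1 ↦ 1  ≥
u = 1/2, v = 0 ↦ 1/2  <
u = 1/2, v = 1/2 ↦ 1/2  <
u = 1/2, v = 1 ↦ 1  ≥
u = 1, v = 0 ↦ 1  ≥
u = 1, v = 1/2 ↦ 1  ≥
u = 1, v = 1 ↦ 1  ≥
So 5 of the 9 assignments meet the threshold.

5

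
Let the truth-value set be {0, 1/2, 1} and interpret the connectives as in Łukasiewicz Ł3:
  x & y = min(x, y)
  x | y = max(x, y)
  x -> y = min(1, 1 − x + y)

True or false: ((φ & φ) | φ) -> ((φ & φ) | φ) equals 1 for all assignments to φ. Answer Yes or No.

Yes

φ = 0 ↦ 1
φ = 1/2 ↦ 1
φ = 1 ↦ 1
Every assignment gives a value ≥ 1.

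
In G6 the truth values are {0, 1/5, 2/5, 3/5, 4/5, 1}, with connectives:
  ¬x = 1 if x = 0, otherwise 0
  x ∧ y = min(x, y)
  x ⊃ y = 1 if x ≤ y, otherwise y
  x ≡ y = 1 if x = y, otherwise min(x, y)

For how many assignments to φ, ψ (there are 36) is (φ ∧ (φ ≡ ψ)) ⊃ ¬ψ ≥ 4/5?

11

value 1: 11 assignments (counts)
value 0: 25 assignments
So 11 of the 36 assignments meet the threshold.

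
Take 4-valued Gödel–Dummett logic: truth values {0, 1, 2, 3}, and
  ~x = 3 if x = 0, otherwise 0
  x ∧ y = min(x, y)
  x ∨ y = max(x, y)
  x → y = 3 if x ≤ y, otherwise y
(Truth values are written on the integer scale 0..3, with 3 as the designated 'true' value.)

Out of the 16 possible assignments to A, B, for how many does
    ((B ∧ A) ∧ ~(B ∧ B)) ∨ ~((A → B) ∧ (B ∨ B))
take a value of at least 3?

4

A = 0, B = 0 ↦ 3  ≥
A = 0, B = 1 ↦ 0  <
A = 0, B = 2 ↦ 0  <
A = 0, B = 3 ↦ 0  <
A = 1, B = 0 ↦ 3  ≥
A = 1, B = 1 ↦ 0  <
A = 1, B = 2 ↦ 0  <
A = 1, B = 3 ↦ 0  <
A = 2, B = 0 ↦ 3  ≥
A = 2, B = 1 ↦ 0  <
A = 2, B = 2 ↦ 0  <
A = 2, B = 3 ↦ 0  <
A = 3, B = 0 ↦ 3  ≥
A = 3, B = 1 ↦ 0  <
A = 3, B = 2 ↦ 0  <
A = 3, B = 3 ↦ 0  <
So 4 of the 16 assignments meet the threshold.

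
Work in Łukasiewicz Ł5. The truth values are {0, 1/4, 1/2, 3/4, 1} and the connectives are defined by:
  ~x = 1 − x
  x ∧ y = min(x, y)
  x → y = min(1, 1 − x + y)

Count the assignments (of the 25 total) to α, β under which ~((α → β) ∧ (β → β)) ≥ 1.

value 1: 1 assignment (counts)
value 3/4: 2 assignments
value 1/2: 3 assignments
value 1/4: 4 assignments
value 0: 15 assignments
So 1 of the 25 assignments meets the threshold.

1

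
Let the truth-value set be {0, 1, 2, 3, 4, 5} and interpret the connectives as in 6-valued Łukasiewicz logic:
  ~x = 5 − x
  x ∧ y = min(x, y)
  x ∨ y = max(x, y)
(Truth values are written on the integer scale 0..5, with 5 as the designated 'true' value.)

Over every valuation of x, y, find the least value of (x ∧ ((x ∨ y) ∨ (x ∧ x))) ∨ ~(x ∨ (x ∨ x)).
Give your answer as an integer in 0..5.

3

Take x = 2, y = 0:
x ∨ y = 2 ∨ 0 = 2
x ∧ x = 2 ∧ 2 = 2
(x ∨ y) ∨ (x ∧ x) = 2 ∨ 2 = 2
x ∧ ((x ∨ y) ∨ (x ∧ x)) = 2 ∧ 2 = 2
x ∨ x = 2 ∨ 2 = 2
x ∨ (x ∨ x) = 2 ∨ 2 = 2
~(x ∨ (x ∨ x)) = ~2 = 3
(x ∧ ((x ∨ y) ∨ (x ∧ x))) ∨ ~(x ∨ (x ∨ x)) = 2 ∨ 3 = 3
No assignment yields a value below 3, so this is the minimum.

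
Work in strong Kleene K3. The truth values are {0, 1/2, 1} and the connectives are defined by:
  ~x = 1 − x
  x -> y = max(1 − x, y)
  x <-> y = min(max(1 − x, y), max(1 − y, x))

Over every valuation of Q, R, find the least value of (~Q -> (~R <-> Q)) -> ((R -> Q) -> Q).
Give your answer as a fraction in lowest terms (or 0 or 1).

Take Q = 0, R = 1/2:
~Q = ~0 = 1
~R = ~1/2 = 1/2
~R <-> Q = 1/2 <-> 0 = 1/2
~Q -> (~R <-> Q) = 1 -> 1/2 = 1/2
R -> Q = 1/2 -> 0 = 1/2
(R -> Q) -> Q = 1/2 -> 0 = 1/2
(~Q -> (~R <-> Q)) -> ((R -> Q) -> Q) = 1/2 -> 1/2 = 1/2
No assignment yields a value below 1/2, so this is the minimum.

1/2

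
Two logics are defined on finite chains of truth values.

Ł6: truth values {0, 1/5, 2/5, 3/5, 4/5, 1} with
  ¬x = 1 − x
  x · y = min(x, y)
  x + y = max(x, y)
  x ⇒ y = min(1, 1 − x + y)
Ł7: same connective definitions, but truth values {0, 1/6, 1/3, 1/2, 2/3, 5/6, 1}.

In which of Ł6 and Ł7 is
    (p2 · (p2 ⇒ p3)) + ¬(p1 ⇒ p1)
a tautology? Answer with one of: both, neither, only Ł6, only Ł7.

In Ł6: at p1 = 0, p2 = 0, p3 = 0 the value is 0 — not a tautology.
In Ł7: at p1 = 0, p2 = 0, p3 = 0 the value is 0 — not a tautology.

neither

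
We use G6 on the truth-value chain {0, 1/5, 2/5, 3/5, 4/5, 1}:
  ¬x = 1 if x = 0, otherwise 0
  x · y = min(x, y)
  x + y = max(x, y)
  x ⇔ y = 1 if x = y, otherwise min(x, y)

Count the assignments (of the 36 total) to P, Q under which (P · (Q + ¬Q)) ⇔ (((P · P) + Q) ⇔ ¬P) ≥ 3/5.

1

value 1: 1 assignment (counts)
value 0: 35 assignments
So 1 of the 36 assignments meets the threshold.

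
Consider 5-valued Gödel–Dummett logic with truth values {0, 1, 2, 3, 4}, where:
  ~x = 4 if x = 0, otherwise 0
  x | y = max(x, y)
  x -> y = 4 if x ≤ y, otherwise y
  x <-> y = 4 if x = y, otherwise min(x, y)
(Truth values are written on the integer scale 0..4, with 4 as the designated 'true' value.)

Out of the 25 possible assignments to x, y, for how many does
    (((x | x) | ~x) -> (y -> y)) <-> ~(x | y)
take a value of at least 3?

1

value 4: 1 assignment (counts)
value 0: 24 assignments
So 1 of the 25 assignments meets the threshold.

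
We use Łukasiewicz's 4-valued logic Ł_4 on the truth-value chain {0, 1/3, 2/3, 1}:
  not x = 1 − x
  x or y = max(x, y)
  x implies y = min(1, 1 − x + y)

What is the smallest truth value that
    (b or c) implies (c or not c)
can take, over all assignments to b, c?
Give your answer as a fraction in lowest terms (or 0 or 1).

2/3

Take b = 1, c = 1/3:
b or c = 1 or 1/3 = 1
not c = not 1/3 = 2/3
c or not c = 1/3 or 2/3 = 2/3
(b or c) implies (c or not c) = 1 implies 2/3 = 2/3
No assignment yields a value below 2/3, so this is the minimum.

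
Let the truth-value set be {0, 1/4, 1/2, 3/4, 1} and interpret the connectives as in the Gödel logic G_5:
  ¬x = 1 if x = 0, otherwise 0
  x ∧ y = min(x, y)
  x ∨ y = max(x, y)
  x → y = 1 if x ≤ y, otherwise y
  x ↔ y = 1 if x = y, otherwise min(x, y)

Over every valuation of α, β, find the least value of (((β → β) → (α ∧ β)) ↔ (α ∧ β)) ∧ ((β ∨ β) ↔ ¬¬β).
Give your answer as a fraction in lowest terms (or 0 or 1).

Take α = 0, β = 1/4:
β → β = 1/4 → 1/4 = 1
α ∧ β = 0 ∧ 1/4 = 0
(β → β) → (α ∧ β) = 1 → 0 = 0
α ∧ β = 0 ∧ 1/4 = 0
((β → β) → (α ∧ β)) ↔ (α ∧ β) = 0 ↔ 0 = 1
β ∨ β = 1/4 ∨ 1/4 = 1/4
¬β = ¬1/4 = 0
¬¬β = ¬0 = 1
(β ∨ β) ↔ ¬¬β = 1/4 ↔ 1 = 1/4
(((β → β) → (α ∧ β)) ↔ (α ∧ β)) ∧ ((β ∨ β) ↔ ¬¬β) = 1 ∧ 1/4 = 1/4
No assignment yields a value below 1/4, so this is the minimum.

1/4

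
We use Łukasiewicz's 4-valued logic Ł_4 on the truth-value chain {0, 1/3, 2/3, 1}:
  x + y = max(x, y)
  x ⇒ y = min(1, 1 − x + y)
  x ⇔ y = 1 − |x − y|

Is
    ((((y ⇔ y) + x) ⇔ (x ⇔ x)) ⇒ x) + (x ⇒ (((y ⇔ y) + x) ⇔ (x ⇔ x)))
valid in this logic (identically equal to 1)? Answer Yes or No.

Yes

x = 0, y = 0 ↦ 1
x = 0, y = 1/3 ↦ 1
x = 0, y = 2/3 ↦ 1
x = 0, y = 1 ↦ 1
x = 1/3, y = 0 ↦ 1
x = 1/3, y = 1/3 ↦ 1
x = 1/3, y = 2/3 ↦ 1
x = 1/3, y = 1 ↦ 1
x = 2/3, y = 0 ↦ 1
x = 2/3, y = 1/3 ↦ 1
x = 2/3, y = 2/3 ↦ 1
x = 2/3, y = 1 ↦ 1
x = 1, y = 0 ↦ 1
x = 1, y = 1/3 ↦ 1
x = 1, y = 2/3 ↦ 1
x = 1, y = 1 ↦ 1
Every assignment gives a value ≥ 1.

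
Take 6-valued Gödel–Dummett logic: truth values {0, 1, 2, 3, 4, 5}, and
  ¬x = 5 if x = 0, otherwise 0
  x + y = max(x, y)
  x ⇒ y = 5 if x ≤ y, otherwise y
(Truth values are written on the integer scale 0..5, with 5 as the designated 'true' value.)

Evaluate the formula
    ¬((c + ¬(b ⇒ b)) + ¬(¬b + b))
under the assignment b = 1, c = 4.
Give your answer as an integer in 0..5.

0

b ⇒ b = 1 ⇒ 1 = 5
¬(b ⇒ b) = ¬5 = 0
c + ¬(b ⇒ b) = 4 + 0 = 4
¬b = ¬1 = 0
¬b + b = 0 + 1 = 1
¬(¬b + b) = ¬1 = 0
(c + ¬(b ⇒ b)) + ¬(¬b + b) = 4 + 0 = 4
¬((c + ¬(b ⇒ b)) + ¬(¬b + b)) = ¬4 = 0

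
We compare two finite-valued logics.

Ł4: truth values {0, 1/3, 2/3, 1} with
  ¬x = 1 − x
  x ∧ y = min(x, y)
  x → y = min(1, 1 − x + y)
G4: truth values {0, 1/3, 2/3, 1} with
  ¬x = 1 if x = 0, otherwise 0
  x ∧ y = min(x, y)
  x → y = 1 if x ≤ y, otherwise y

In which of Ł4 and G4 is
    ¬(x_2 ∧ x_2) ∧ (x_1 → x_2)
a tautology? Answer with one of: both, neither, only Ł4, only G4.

neither

In Ł4: at x_1 = 0, x_2 = 1/3 the value is 2/3 — not a tautology.
In G4: at x_1 = 0, x_2 = 1/3 the value is 0 — not a tautology.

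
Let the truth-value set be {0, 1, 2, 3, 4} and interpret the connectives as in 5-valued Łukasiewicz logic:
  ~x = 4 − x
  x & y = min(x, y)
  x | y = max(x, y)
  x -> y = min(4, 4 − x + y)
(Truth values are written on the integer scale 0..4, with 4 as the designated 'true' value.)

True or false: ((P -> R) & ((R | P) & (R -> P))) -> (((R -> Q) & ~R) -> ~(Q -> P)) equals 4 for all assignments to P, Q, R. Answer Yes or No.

Counterexample: take P = 1, Q = 0, R = 0.
P -> R = 1 -> 0 = 3
R | P = 0 | 1 = 1
R -> P = 0 -> 1 = 4
(R | P) & (R -> P) = 1 & 4 = 1
(P -> R) & ((R | P) & (R -> P)) = 3 & 1 = 1
R -> Q = 0 -> 0 = 4
~R = ~0 = 4
(R -> Q) & ~R = 4 & 4 = 4
Q -> P = 0 -> 1 = 4
~(Q -> P) = ~4 = 0
((R -> Q) & ~R) -> ~(Q -> P) = 4 -> 0 = 0
((P -> R) & ((R | P) & (R -> P))) -> (((R -> Q) & ~R) -> ~(Q -> P)) = 1 -> 0 = 3
This gives 3 ≠ 4.

No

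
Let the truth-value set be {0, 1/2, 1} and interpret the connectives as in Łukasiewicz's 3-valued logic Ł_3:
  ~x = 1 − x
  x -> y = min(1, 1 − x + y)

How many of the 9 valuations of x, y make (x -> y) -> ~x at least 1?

x = 0, y = 0 ↦ 1  ≥
x = 0, y = 1/2 ↦ 1  ≥
x = 0, y = 1 ↦ 1  ≥
x = 1/2, y = 0 ↦ 1  ≥
x = 1/2, y = 1/2 ↦ 1/2  <
x = 1/2, y = 1 ↦ 1/2  <
x = 1, y = 0 ↦ 1  ≥
x = 1, y = 1/2 ↦ 1/2  <
x = 1, y = 1 ↦ 0  <
So 5 of the 9 assignments meet the threshold.

5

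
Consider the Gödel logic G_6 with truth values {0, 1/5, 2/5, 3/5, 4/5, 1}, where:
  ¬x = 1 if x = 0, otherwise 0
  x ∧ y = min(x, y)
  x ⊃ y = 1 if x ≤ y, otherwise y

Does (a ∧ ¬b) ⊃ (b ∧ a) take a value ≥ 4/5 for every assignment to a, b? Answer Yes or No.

No

Counterexample: take a = 1/5, b = 0.
¬b = ¬0 = 1
a ∧ ¬b = 1/5 ∧ 1 = 1/5
b ∧ a = 0 ∧ 1/5 = 0
(a ∧ ¬b) ⊃ (b ∧ a) = 1/5 ⊃ 0 = 0
This gives 0, which is below 4/5.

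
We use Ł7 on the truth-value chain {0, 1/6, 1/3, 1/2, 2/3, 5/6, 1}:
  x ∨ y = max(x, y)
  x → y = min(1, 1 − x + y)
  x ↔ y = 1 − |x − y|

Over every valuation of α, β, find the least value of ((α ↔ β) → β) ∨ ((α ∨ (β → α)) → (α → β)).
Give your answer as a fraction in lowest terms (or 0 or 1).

1/2

Take α = 1/2, β = 0:
α ↔ β = 1/2 ↔ 0 = 1/2
(α ↔ β) → β = 1/2 → 0 = 1/2
β → α = 0 → 1/2 = 1
α ∨ (β → α) = 1/2 ∨ 1 = 1
α → β = 1/2 → 0 = 1/2
(α ∨ (β → α)) → (α → β) = 1 → 1/2 = 1/2
((α ↔ β) → β) ∨ ((α ∨ (β → α)) → (α → β)) = 1/2 ∨ 1/2 = 1/2
No assignment yields a value below 1/2, so this is the minimum.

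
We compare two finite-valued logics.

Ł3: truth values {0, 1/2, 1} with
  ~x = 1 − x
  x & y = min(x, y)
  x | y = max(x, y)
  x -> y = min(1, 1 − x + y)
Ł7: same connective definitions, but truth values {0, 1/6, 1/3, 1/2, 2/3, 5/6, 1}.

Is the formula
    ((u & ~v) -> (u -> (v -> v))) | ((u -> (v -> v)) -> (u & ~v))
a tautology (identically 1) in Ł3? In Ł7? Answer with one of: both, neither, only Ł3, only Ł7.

both

In Ł3: every assignment gives 1 — tautology.
In Ł7: every assignment gives 1 — tautology.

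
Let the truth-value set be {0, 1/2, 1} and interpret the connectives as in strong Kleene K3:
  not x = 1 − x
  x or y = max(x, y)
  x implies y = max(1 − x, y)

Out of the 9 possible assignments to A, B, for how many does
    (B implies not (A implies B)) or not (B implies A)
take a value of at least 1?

A = 0, B = 0 ↦ 1  ≥
A = 0, B = 1/2 ↦ 1/2  <
A = 0, B = 1 ↦ 1  ≥
A = 1/2, B = 0 ↦ 1  ≥
A = 1/2, B = 1/2 ↦ 1/2  <
A = 1/2, B = 1 ↦ 1/2  <
A = 1, B = 0 ↦ 1  ≥
A = 1, B = 1/2 ↦ 1/2  <
A = 1, B = 1 ↦ 0  <
So 4 of the 9 assignments meet the threshold.

4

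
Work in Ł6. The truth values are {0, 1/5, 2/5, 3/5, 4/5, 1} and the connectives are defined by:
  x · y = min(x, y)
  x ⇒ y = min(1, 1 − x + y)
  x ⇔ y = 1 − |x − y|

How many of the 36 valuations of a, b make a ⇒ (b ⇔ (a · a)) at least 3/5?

value 1: 27 assignments (counts)
value 4/5: 3 assignments (counts)
value 3/5: 2 assignments (counts)
value 2/5: 2 assignments
value 1/5: 1 assignment
value 0: 1 assignment
So 32 of the 36 assignments meet the threshold.

32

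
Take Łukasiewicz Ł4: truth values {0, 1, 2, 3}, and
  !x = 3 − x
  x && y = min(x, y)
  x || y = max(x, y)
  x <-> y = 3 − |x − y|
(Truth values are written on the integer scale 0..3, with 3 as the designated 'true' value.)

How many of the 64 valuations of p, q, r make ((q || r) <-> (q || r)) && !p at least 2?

32

value 3: 16 assignments (counts)
value 2: 16 assignments (counts)
value 1: 16 assignments
value 0: 16 assignments
So 32 of the 64 assignments meet the threshold.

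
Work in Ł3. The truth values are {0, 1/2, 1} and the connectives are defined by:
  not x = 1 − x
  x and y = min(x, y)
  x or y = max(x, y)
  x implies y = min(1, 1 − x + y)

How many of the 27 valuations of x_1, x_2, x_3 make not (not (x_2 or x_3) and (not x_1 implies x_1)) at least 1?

19

value 1: 19 assignments (counts)
value 1/2: 6 assignments
value 0: 2 assignments
So 19 of the 27 assignments meet the threshold.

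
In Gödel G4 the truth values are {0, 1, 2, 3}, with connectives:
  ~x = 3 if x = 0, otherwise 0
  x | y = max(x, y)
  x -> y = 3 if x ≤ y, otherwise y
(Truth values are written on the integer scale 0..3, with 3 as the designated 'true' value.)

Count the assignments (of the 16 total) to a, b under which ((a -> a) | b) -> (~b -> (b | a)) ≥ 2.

14

a = 0, b = 0 ↦ 0  <
a = 0, b = 1 ↦ 3  ≥
a = 0, b = 2 ↦ 3  ≥
a = 0, b = 3 ↦ 3  ≥
a = 1, b = 0 ↦ 1  <
a = 1, b = 1 ↦ 3  ≥
a = 1, b = 2 ↦ 3  ≥
a = 1, b = 3 ↦ 3  ≥
a = 2, b = 0 ↦ 2  ≥
a = 2, b = 1 ↦ 3  ≥
a = 2, b = 2 ↦ 3  ≥
a = 2, b = 3 ↦ 3  ≥
a = 3, b = 0 ↦ 3  ≥
a = 3, b = 1 ↦ 3  ≥
a = 3, b = 2 ↦ 3  ≥
a = 3, b = 3 ↦ 3  ≥
So 14 of the 16 assignments meet the threshold.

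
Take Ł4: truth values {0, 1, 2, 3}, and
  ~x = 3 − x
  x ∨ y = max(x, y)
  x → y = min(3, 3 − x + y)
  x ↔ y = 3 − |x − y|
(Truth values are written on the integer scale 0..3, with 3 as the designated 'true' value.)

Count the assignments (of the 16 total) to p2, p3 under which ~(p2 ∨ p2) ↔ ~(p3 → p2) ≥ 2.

12

p2 = 0, p3 = 0 ↦ 0  <
p2 = 0, p3 = 1 ↦ 1  <
p2 = 0, p3 = 2 ↦ 2  ≥
p2 = 0, p3 = 3 ↦ 3  ≥
p2 = 1, p3 = 0 ↦ 1  <
p2 = 1, p3 = 1 ↦ 1  <
p2 = 1, p3 = 2 ↦ 2  ≥
p2 = 1, p3 = 3 ↦ 3  ≥
p2 = 2, p3 = 0 ↦ 2  ≥
p2 = 2, p3 = 1 ↦ 2  ≥
p2 = 2, p3 = 2 ↦ 2  ≥
p2 = 2, p3 = 3 ↦ 3  ≥
p2 = 3, p3 = 0 ↦ 3  ≥
p2 = 3, p3 = 1 ↦ 3  ≥
p2 = 3, p3 = 2 ↦ 3  ≥
p2 = 3, p3 = 3 ↦ 3  ≥
So 12 of the 16 assignments meet the threshold.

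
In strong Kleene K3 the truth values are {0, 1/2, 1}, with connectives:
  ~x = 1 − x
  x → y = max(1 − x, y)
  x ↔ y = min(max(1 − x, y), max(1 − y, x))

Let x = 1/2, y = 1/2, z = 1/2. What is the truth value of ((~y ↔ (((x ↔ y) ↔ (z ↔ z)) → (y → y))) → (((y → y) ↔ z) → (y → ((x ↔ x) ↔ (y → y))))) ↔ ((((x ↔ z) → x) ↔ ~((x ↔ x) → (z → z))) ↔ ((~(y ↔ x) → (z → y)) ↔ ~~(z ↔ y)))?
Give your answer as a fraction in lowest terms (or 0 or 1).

~y = ~1/2 = 1/2
x ↔ y = 1/2 ↔ 1/2 = 1/2
z ↔ z = 1/2 ↔ 1/2 = 1/2
(x ↔ y) ↔ (z ↔ z) = 1/2 ↔ 1/2 = 1/2
y → y = 1/2 → 1/2 = 1/2
((x ↔ y) ↔ (z ↔ z)) → (y → y) = 1/2 → 1/2 = 1/2
~y ↔ (((x ↔ y) ↔ (z ↔ z)) → (y → y)) = 1/2 ↔ 1/2 = 1/2
y → y = 1/2 → 1/2 = 1/2
(y → y) ↔ z = 1/2 ↔ 1/2 = 1/2
x ↔ x = 1/2 ↔ 1/2 = 1/2
y → y = 1/2 → 1/2 = 1/2
(x ↔ x) ↔ (y → y) = 1/2 ↔ 1/2 = 1/2
y → ((x ↔ x) ↔ (y → y)) = 1/2 → 1/2 = 1/2
((y → y) ↔ z) → (y → ((x ↔ x) ↔ (y → y))) = 1/2 → 1/2 = 1/2
(~y ↔ (((x ↔ y) ↔ (z ↔ z)) → (y → y))) → (((y → y) ↔ z) → (y → ((x ↔ x) ↔ (y → y)))) = 1/2 → 1/2 = 1/2
x ↔ z = 1/2 ↔ 1/2 = 1/2
(x ↔ z) → x = 1/2 → 1/2 = 1/2
x ↔ x = 1/2 ↔ 1/2 = 1/2
z → z = 1/2 → 1/2 = 1/2
(x ↔ x) → (z → z) = 1/2 → 1/2 = 1/2
~((x ↔ x) → (z → z)) = ~1/2 = 1/2
((x ↔ z) → x) ↔ ~((x ↔ x) → (z → z)) = 1/2 ↔ 1/2 = 1/2
y ↔ x = 1/2 ↔ 1/2 = 1/2
~(y ↔ x) = ~1/2 = 1/2
z → y = 1/2 → 1/2 = 1/2
~(y ↔ x) → (z → y) = 1/2 → 1/2 = 1/2
z ↔ y = 1/2 ↔ 1/2 = 1/2
~(z ↔ y) = ~1/2 = 1/2
~~(z ↔ y) = ~1/2 = 1/2
(~(y ↔ x) → (z → y)) ↔ ~~(z ↔ y) = 1/2 ↔ 1/2 = 1/2
(((x ↔ z) → x) ↔ ~((x ↔ x) → (z → z))) ↔ ((~(y ↔ x) → (z → y)) ↔ ~~(z ↔ y)) = 1/2 ↔ 1/2 = 1/2
((~y ↔ (((x ↔ y) ↔ (z ↔ z)) → (y → y))) → (((y → y) ↔ z) → (y → ((x ↔ x) ↔ (y → y))))) ↔ ((((x ↔ z) → x) ↔ ~((x ↔ x) → (z → z))) ↔ ((~(y ↔ x) → (z → y)) ↔ ~~(z ↔ y))) = 1/2 ↔ 1/2 = 1/2

1/2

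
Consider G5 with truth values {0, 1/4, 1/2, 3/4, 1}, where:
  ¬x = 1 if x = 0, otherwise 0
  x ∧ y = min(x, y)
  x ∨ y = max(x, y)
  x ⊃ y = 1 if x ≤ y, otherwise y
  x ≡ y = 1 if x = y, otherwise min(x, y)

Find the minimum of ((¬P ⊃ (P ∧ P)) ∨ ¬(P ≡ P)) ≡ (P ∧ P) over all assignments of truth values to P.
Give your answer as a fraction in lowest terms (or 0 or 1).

1/4

Take P = 1/4:
¬P = ¬1/4 = 0
P ∧ P = 1/4 ∧ 1/4 = 1/4
¬P ⊃ (P ∧ P) = 0 ⊃ 1/4 = 1
P ≡ P = 1/4 ≡ 1/4 = 1
¬(P ≡ P) = ¬1 = 0
(¬P ⊃ (P ∧ P)) ∨ ¬(P ≡ P) = 1 ∨ 0 = 1
P ∧ P = 1/4 ∧ 1/4 = 1/4
((¬P ⊃ (P ∧ P)) ∨ ¬(P ≡ P)) ≡ (P ∧ P) = 1 ≡ 1/4 = 1/4
No assignment yields a value below 1/4, so this is the minimum.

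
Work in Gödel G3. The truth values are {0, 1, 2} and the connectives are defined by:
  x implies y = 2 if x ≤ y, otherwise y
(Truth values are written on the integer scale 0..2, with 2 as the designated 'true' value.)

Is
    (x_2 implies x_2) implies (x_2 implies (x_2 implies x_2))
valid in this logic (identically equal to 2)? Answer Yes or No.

x_2 = 0 ↦ 2
x_2 = 1 ↦ 2
x_2 = 2 ↦ 2
Every assignment gives a value ≥ 2.

Yes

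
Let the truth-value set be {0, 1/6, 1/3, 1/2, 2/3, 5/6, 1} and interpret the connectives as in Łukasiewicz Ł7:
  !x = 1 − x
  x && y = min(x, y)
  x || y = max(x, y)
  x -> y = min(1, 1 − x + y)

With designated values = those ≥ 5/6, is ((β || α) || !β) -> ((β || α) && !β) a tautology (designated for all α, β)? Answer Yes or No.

No

Counterexample: take α = 0, β = 0.
β || α = 0 || 0 = 0
!β = !0 = 1
(β || α) || !β = 0 || 1 = 1
β || α = 0 || 0 = 0
!β = !0 = 1
(β || α) && !β = 0 && 1 = 0
((β || α) || !β) -> ((β || α) && !β) = 1 -> 0 = 0
This gives 0, which is below 5/6.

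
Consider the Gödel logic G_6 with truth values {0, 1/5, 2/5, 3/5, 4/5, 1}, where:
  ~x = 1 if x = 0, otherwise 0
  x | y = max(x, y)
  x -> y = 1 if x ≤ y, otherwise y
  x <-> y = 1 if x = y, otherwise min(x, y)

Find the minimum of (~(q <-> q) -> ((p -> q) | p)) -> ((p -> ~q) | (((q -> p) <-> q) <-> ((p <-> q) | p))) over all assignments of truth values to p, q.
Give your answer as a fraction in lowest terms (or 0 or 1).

1/5

Take p = 1/5, q = 1/5:
q <-> q = 1/5 <-> 1/5 = 1
~(q <-> q) = ~1 = 0
p -> q = 1/5 -> 1/5 = 1
(p -> q) | p = 1 | 1/5 = 1
~(q <-> q) -> ((p -> q) | p) = 0 -> 1 = 1
~q = ~1/5 = 0
p -> ~q = 1/5 -> 0 = 0
q -> p = 1/5 -> 1/5 = 1
(q -> p) <-> q = 1 <-> 1/5 = 1/5
p <-> q = 1/5 <-> 1/5 = 1
(p <-> q) | p = 1 | 1/5 = 1
((q -> p) <-> q) <-> ((p <-> q) | p) = 1/5 <-> 1 = 1/5
(p -> ~q) | (((q -> p) <-> q) <-> ((p <-> q) | p)) = 0 | 1/5 = 1/5
(~(q <-> q) -> ((p -> q) | p)) -> ((p -> ~q) | (((q -> p) <-> q) <-> ((p <-> q) | p))) = 1 -> 1/5 = 1/5
No assignment yields a value below 1/5, so this is the minimum.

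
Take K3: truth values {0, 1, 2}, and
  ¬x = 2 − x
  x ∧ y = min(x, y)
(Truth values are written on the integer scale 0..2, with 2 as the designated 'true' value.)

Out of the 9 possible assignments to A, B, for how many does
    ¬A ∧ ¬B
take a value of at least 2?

A = 0, B = 0 ↦ 2  ≥
A = 0, B = 1 ↦ 1  <
A = 0, B = 2 ↦ 0  <
A = 1, B = 0 ↦ 1  <
A = 1, B = 1 ↦ 1  <
A = 1, B = 2 ↦ 0  <
A = 2, B = 0 ↦ 0  <
A = 2, B = 1 ↦ 0  <
A = 2, B = 2 ↦ 0  <
So 1 of the 9 assignments meets the threshold.

1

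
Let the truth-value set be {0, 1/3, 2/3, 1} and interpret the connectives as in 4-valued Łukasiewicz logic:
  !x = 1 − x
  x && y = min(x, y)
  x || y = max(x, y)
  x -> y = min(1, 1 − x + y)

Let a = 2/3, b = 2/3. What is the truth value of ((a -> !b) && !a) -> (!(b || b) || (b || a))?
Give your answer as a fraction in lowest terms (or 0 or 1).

!b = !2/3 = 1/3
a -> !b = 2/3 -> 1/3 = 2/3
!a = !2/3 = 1/3
(a -> !b) && !a = 2/3 && 1/3 = 1/3
b || b = 2/3 || 2/3 = 2/3
!(b || b) = !2/3 = 1/3
b || a = 2/3 || 2/3 = 2/3
!(b || b) || (b || a) = 1/3 || 2/3 = 2/3
((a -> !b) && !a) -> (!(b || b) || (b || a)) = 1/3 -> 2/3 = 1

1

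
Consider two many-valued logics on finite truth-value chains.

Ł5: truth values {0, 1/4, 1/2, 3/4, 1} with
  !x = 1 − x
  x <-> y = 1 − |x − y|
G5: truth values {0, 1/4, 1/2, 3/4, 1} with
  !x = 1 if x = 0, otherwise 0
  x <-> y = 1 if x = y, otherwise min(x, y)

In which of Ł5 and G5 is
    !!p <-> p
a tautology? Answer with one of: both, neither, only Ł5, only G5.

only Ł5

In Ł5: every assignment gives 1 — tautology.
In G5: at p = 1/4 the value is 1/4 — not a tautology.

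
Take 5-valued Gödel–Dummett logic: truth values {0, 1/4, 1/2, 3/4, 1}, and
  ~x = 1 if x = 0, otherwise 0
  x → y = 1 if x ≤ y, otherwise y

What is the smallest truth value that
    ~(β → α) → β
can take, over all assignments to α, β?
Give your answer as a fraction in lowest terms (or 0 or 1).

Take α = 0, β = 1/4:
β → α = 1/4 → 0 = 0
~(β → α) = ~0 = 1
~(β → α) → β = 1 → 1/4 = 1/4
No assignment yields a value below 1/4, so this is the minimum.

1/4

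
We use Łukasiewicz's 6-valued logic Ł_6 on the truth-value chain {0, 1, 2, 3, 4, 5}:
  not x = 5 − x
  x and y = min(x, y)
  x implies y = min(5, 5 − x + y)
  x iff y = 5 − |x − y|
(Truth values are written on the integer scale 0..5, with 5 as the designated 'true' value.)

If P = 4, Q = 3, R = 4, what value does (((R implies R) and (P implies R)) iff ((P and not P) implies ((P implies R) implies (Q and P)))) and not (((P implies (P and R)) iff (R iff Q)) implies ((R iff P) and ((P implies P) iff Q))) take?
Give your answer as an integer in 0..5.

1

R implies R = 4 implies 4 = 5
P implies R = 4 implies 4 = 5
(R implies R) and (P implies R) = 5 and 5 = 5
not P = not 4 = 1
P and not P = 4 and 1 = 1
P implies R = 4 implies 4 = 5
Q and P = 3 and 4 = 3
(P implies R) implies (Q and P) = 5 implies 3 = 3
(P and not P) implies ((P implies R) implies (Q and P)) = 1 implies 3 = 5
((R implies R) and (P implies R)) iff ((P and not P) implies ((P implies R) implies (Q and P))) = 5 iff 5 = 5
P and R = 4 and 4 = 4
P implies (P and R) = 4 implies 4 = 5
R iff Q = 4 iff 3 = 4
(P implies (P and R)) iff (R iff Q) = 5 iff 4 = 4
R iff P = 4 iff 4 = 5
P implies P = 4 implies 4 = 5
(P implies P) iff Q = 5 iff 3 = 3
(R iff P) and ((P implies P) iff Q) = 5 and 3 = 3
((P implies (P and R)) iff (R iff Q)) implies ((R iff P) and ((P implies P) iff Q)) = 4 implies 3 = 4
not (((P implies (P and R)) iff (R iff Q)) implies ((R iff P) and ((P implies P) iff Q))) = not 4 = 1
(((R implies R) and (P implies R)) iff ((P and not P) implies ((P implies R) implies (Q and P)))) and not (((P implies (P and R)) iff (R iff Q)) implies ((R iff P) and ((P implies P) iff Q))) = 5 and 1 = 1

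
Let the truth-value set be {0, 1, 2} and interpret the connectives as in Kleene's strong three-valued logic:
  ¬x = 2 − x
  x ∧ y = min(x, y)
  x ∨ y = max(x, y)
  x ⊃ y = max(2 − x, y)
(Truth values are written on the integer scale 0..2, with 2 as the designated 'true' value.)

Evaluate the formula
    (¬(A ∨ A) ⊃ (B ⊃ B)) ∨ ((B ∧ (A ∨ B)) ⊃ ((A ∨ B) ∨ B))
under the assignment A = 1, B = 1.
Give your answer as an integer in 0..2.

1

A ∨ A = 1 ∨ 1 = 1
¬(A ∨ A) = ¬1 = 1
B ⊃ B = 1 ⊃ 1 = 1
¬(A ∨ A) ⊃ (B ⊃ B) = 1 ⊃ 1 = 1
A ∨ B = 1 ∨ 1 = 1
B ∧ (A ∨ B) = 1 ∧ 1 = 1
A ∨ B = 1 ∨ 1 = 1
(A ∨ B) ∨ B = 1 ∨ 1 = 1
(B ∧ (A ∨ B)) ⊃ ((A ∨ B) ∨ B) = 1 ⊃ 1 = 1
(¬(A ∨ A) ⊃ (B ⊃ B)) ∨ ((B ∧ (A ∨ B)) ⊃ ((A ∨ B) ∨ B)) = 1 ∨ 1 = 1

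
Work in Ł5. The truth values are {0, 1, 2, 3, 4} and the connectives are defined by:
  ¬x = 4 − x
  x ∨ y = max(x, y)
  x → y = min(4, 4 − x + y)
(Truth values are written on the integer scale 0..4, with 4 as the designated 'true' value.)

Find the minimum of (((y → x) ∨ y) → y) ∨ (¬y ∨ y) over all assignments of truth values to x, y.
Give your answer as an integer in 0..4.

2

Take x = 2, y = 2:
y → x = 2 → 2 = 4
(y → x) ∨ y = 4 ∨ 2 = 4
((y → x) ∨ y) → y = 4 → 2 = 2
¬y = ¬2 = 2
¬y ∨ y = 2 ∨ 2 = 2
(((y → x) ∨ y) → y) ∨ (¬y ∨ y) = 2 ∨ 2 = 2
No assignment yields a value below 2, so this is the minimum.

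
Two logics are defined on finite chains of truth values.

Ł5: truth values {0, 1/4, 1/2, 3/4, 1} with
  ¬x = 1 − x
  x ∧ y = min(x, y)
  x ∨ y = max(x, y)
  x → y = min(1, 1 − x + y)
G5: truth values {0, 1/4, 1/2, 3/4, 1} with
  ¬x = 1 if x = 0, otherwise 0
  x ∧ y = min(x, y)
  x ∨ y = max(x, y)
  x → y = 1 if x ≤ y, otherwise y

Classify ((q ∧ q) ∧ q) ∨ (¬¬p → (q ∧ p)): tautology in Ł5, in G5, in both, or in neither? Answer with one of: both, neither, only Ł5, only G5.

neither

In Ł5: at p = 1/4, q = 0 the value is 3/4 — not a tautology.
In G5: at p = 1/4, q = 0 the value is 0 — not a tautology.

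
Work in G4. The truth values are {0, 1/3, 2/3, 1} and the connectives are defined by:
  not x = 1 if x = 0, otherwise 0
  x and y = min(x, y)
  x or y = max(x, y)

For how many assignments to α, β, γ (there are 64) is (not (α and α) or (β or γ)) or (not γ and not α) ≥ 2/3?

value 1: 37 assignments (counts)
value 2/3: 15 assignments (counts)
value 1/3: 9 assignments
value 0: 3 assignments
So 52 of the 64 assignments meet the threshold.

52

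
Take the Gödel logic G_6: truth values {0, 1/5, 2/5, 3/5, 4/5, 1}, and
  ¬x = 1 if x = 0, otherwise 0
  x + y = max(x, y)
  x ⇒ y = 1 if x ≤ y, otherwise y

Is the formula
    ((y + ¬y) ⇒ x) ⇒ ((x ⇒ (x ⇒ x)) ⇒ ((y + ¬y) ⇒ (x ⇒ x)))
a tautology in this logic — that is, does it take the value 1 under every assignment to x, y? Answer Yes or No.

Yes

At x = 0, y = 1/5, for instance:
¬y = ¬1/5 = 0
y + ¬y = 1/5 + 0 = 1/5
(y + ¬y) ⇒ x = 1/5 ⇒ 0 = 0
x ⇒ x = 0 ⇒ 0 = 1
x ⇒ (x ⇒ x) = 0 ⇒ 1 = 1
(y + ¬y) ⇒ (x ⇒ x) = 1/5 ⇒ 1 = 1
(x ⇒ (x ⇒ x)) ⇒ ((y + ¬y) ⇒ (x ⇒ x)) = 1 ⇒ 1 = 1
((y + ¬y) ⇒ x) ⇒ ((x ⇒ (x ⇒ x)) ⇒ ((y + ¬y) ⇒ (x ⇒ x))) = 0 ⇒ 1 = 1
and checking the remaining 35 assignments likewise gives ≥ 1 in every case.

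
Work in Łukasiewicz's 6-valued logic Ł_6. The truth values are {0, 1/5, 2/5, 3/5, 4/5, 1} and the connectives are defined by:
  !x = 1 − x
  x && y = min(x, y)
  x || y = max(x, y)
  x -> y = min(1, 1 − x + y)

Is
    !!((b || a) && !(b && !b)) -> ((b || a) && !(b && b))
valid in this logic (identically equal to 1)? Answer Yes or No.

Counterexample: take a = 0, b = 3/5.
b || a = 3/5 || 0 = 3/5
!b = !3/5 = 2/5
b && !b = 3/5 && 2/5 = 2/5
!(b && !b) = !2/5 = 3/5
(b || a) && !(b && !b) = 3/5 && 3/5 = 3/5
!((b || a) && !(b && !b)) = !3/5 = 2/5
!!((b || a) && !(b && !b)) = !2/5 = 3/5
b || a = 3/5 || 0 = 3/5
b && b = 3/5 && 3/5 = 3/5
!(b && b) = !3/5 = 2/5
(b || a) && !(b && b) = 3/5 && 2/5 = 2/5
!!((b || a) && !(b && !b)) -> ((b || a) && !(b && b)) = 3/5 -> 2/5 = 4/5
This gives 4/5 ≠ 1.

No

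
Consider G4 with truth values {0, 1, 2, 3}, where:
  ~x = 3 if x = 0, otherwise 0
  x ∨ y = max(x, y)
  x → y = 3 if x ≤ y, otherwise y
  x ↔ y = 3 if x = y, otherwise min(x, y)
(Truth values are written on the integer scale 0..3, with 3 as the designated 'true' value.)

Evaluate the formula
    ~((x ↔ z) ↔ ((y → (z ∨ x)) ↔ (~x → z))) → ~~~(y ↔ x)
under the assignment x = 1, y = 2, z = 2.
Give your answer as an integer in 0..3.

x ↔ z = 1 ↔ 2 = 1
z ∨ x = 2 ∨ 1 = 2
y → (z ∨ x) = 2 → 2 = 3
~x = ~1 = 0
~x → z = 0 → 2 = 3
(y → (z ∨ x)) ↔ (~x → z) = 3 ↔ 3 = 3
(x ↔ z) ↔ ((y → (z ∨ x)) ↔ (~x → z)) = 1 ↔ 3 = 1
~((x ↔ z) ↔ ((y → (z ∨ x)) ↔ (~x → z))) = ~1 = 0
y ↔ x = 2 ↔ 1 = 1
~(y ↔ x) = ~1 = 0
~~(y ↔ x) = ~0 = 3
~~~(y ↔ x) = ~3 = 0
~((x ↔ z) ↔ ((y → (z ∨ x)) ↔ (~x → z))) → ~~~(y ↔ x) = 0 → 0 = 3

3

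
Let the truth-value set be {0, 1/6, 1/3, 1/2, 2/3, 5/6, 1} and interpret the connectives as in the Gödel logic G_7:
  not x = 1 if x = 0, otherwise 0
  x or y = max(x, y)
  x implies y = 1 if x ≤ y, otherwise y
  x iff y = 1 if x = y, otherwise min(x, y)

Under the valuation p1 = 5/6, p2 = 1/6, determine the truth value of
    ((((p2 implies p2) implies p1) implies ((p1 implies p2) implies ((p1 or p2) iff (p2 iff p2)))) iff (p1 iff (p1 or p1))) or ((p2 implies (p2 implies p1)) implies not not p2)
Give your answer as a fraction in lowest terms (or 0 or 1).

1

p2 implies p2 = 1/6 implies 1/6 = 1
(p2 implies p2) implies p1 = 1 implies 5/6 = 5/6
p1 implies p2 = 5/6 implies 1/6 = 1/6
p1 or p2 = 5/6 or 1/6 = 5/6
p2 iff p2 = 1/6 iff 1/6 = 1
(p1 or p2) iff (p2 iff p2) = 5/6 iff 1 = 5/6
(p1 implies p2) implies ((p1 or p2) iff (p2 iff p2)) = 1/6 implies 5/6 = 1
((p2 implies p2) implies p1) implies ((p1 implies p2) implies ((p1 or p2) iff (p2 iff p2))) = 5/6 implies 1 = 1
p1 or p1 = 5/6 or 5/6 = 5/6
p1 iff (p1 or p1) = 5/6 iff 5/6 = 1
(((p2 implies p2) implies p1) implies ((p1 implies p2) implies ((p1 or p2) iff (p2 iff p2)))) iff (p1 iff (p1 or p1)) = 1 iff 1 = 1
p2 implies p1 = 1/6 implies 5/6 = 1
p2 implies (p2 implies p1) = 1/6 implies 1 = 1
not p2 = not 1/6 = 0
not not p2 = not 0 = 1
(p2 implies (p2 implies p1)) implies not not p2 = 1 implies 1 = 1
((((p2 implies p2) implies p1) implies ((p1 implies p2) implies ((p1 or p2) iff (p2 iff p2)))) iff (p1 iff (p1 or p1))) or ((p2 implies (p2 implies p1)) implies not not p2) = 1 or 1 = 1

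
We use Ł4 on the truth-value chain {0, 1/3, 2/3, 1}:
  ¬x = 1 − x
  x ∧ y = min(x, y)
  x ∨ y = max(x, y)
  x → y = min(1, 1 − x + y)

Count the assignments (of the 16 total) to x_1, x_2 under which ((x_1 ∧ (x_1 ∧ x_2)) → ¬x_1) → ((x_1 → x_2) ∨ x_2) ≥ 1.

x_1 = 0, x_2 = 0 ↦ 1  ≥
x_1 = 0, x_2 = 1/3 ↦ 1  ≥
x_1 = 0, x_2 = 2/3 ↦ 1  ≥
x_1 = 0, x_2 = 1 ↦ 1  ≥
x_1 = 1/3, x_2 = 0 ↦ 2/3  <
x_1 = 1/3, x_2 = 1/3 ↦ 1  ≥
x_1 = 1/3, x_2 = 2/3 ↦ 1  ≥
x_1 = 1/3, x_2 = 1 ↦ 1  ≥
x_1 = 2/3, x_2 = 0 ↦ 1/3  <
x_1 = 2/3, x_2 = 1/3 ↦ 2/3  <
x_1 = 2/3, x_2 = 2/3 ↦ 1  ≥
x_1 = 2/3, x_2 = 1 ↦ 1  ≥
x_1 = 1, x_2 = 0 ↦ 0  <
x_1 = 1, x_2 = 1/3 ↦ 2/3  <
x_1 = 1, x_2 = 2/3 ↦ 1  ≥
x_1 = 1, x_2 = 1 ↦ 1  ≥
So 11 of the 16 assignments meet the threshold.

11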